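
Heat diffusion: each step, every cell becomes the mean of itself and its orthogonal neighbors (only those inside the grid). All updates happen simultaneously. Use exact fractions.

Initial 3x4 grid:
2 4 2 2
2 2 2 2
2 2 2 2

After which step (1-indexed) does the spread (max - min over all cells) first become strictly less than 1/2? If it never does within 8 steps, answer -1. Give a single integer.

Step 1: max=8/3, min=2, spread=2/3
Step 2: max=151/60, min=2, spread=31/60
Step 3: max=1291/540, min=2, spread=211/540
  -> spread < 1/2 first at step 3
Step 4: max=124897/54000, min=1847/900, spread=14077/54000
Step 5: max=1112407/486000, min=111683/54000, spread=5363/24300
Step 6: max=32900809/14580000, min=62869/30000, spread=93859/583200
Step 7: max=1959874481/874800000, min=102536467/48600000, spread=4568723/34992000
Step 8: max=116756435629/52488000000, min=3097618889/1458000000, spread=8387449/83980800

Answer: 3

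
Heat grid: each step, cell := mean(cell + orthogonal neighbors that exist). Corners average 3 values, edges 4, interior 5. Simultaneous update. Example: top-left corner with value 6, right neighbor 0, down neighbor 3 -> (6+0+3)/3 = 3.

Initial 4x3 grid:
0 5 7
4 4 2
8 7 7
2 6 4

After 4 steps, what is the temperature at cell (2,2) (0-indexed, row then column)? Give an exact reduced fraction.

Step 1: cell (2,2) = 5
Step 2: cell (2,2) = 331/60
Step 3: cell (2,2) = 4631/900
Step 4: cell (2,2) = 139637/27000
Full grid after step 4:
  30377/7200 929761/216000 73417/16200
  322207/72000 843313/180000 128687/27000
  1075721/216000 602867/120000 139637/27000
  667651/129600 508241/96000 681701/129600

Answer: 139637/27000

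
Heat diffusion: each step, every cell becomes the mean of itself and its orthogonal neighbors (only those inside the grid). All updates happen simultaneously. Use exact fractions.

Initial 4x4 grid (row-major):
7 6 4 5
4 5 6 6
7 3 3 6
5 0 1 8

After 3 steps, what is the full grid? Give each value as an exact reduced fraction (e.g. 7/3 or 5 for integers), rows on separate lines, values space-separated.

After step 1:
  17/3 11/2 21/4 5
  23/4 24/5 24/5 23/4
  19/4 18/5 19/5 23/4
  4 9/4 3 5
After step 2:
  203/36 1273/240 411/80 16/3
  629/120 489/100 122/25 213/40
  181/40 96/25 419/100 203/40
  11/3 257/80 281/80 55/12
After step 3:
  11653/2160 37747/7200 4131/800 3791/720
  9133/1800 28987/6000 9769/2000 773/150
  2591/600 8263/2000 8599/2000 719/150
  2737/720 8539/2400 9299/2400 3161/720

Answer: 11653/2160 37747/7200 4131/800 3791/720
9133/1800 28987/6000 9769/2000 773/150
2591/600 8263/2000 8599/2000 719/150
2737/720 8539/2400 9299/2400 3161/720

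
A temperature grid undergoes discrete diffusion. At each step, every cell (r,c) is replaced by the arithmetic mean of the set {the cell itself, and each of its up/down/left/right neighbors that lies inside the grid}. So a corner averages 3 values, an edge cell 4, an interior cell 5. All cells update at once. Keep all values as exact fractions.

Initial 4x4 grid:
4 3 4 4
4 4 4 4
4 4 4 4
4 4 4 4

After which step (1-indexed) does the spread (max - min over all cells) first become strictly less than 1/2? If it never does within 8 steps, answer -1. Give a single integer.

Step 1: max=4, min=11/3, spread=1/3
  -> spread < 1/2 first at step 1
Step 2: max=4, min=449/120, spread=31/120
Step 3: max=4, min=4109/1080, spread=211/1080
Step 4: max=4, min=415157/108000, spread=16843/108000
Step 5: max=35921/9000, min=3749357/972000, spread=130111/972000
Step 6: max=2152841/540000, min=112997633/29160000, spread=3255781/29160000
Step 7: max=2148893/540000, min=3398846309/874800000, spread=82360351/874800000
Step 8: max=386293559/97200000, min=102224683109/26244000000, spread=2074577821/26244000000

Answer: 1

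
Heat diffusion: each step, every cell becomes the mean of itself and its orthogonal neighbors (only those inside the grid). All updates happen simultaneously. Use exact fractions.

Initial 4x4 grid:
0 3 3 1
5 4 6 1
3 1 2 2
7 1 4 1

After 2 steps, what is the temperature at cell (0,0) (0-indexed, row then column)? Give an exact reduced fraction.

Step 1: cell (0,0) = 8/3
Step 2: cell (0,0) = 49/18
Full grid after step 2:
  49/18 733/240 637/240 89/36
  101/30 147/50 63/20 133/60
  193/60 13/4 119/50 7/3
  131/36 667/240 127/48 35/18

Answer: 49/18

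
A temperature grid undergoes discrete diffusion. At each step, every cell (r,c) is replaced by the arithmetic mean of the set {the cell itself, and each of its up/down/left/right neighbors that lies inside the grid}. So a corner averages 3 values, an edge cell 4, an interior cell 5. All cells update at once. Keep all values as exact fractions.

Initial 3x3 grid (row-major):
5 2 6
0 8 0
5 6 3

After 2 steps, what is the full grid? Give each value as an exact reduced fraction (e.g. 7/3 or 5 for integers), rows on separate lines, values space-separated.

Answer: 145/36 269/80 73/18
137/40 227/50 787/240
41/9 461/120 17/4

Derivation:
After step 1:
  7/3 21/4 8/3
  9/2 16/5 17/4
  11/3 11/2 3
After step 2:
  145/36 269/80 73/18
  137/40 227/50 787/240
  41/9 461/120 17/4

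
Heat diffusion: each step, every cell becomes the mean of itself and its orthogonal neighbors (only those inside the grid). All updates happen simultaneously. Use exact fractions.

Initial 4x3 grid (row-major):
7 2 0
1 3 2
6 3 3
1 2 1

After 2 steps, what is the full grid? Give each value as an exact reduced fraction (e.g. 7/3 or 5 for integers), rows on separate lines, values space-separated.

Answer: 127/36 37/15 19/9
47/15 297/100 467/240
67/20 247/100 193/80
5/2 203/80 2

Derivation:
After step 1:
  10/3 3 4/3
  17/4 11/5 2
  11/4 17/5 9/4
  3 7/4 2
After step 2:
  127/36 37/15 19/9
  47/15 297/100 467/240
  67/20 247/100 193/80
  5/2 203/80 2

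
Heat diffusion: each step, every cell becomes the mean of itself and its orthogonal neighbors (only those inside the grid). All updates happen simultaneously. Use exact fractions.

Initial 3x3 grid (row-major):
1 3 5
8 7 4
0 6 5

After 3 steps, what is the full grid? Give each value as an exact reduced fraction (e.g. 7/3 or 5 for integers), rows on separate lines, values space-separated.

Answer: 389/90 2623/600 3307/720
15863/3600 28249/6000 22759/4800
5003/1080 34051/7200 3557/720

Derivation:
After step 1:
  4 4 4
  4 28/5 21/4
  14/3 9/2 5
After step 2:
  4 22/5 53/12
  137/30 467/100 397/80
  79/18 593/120 59/12
After step 3:
  389/90 2623/600 3307/720
  15863/3600 28249/6000 22759/4800
  5003/1080 34051/7200 3557/720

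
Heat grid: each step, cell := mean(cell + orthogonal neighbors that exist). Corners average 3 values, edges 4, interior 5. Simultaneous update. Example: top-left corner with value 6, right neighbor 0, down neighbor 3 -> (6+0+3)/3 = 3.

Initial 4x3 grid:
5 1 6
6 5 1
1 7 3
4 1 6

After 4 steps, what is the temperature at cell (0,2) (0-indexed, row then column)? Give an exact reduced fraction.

Answer: 484043/129600

Derivation:
Step 1: cell (0,2) = 8/3
Step 2: cell (0,2) = 32/9
Step 3: cell (0,2) = 1577/432
Step 4: cell (0,2) = 484043/129600
Full grid after step 4:
  56777/14400 3337687/864000 484043/129600
  284261/72000 1379243/360000 204727/54000
  90347/24000 345367/90000 202187/54000
  10051/2700 1585261/432000 244799/64800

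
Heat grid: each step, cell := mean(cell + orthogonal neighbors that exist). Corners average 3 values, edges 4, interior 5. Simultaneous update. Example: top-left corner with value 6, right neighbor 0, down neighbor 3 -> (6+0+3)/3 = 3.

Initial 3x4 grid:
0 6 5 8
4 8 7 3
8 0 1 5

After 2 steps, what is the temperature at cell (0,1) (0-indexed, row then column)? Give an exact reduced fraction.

Answer: 235/48

Derivation:
Step 1: cell (0,1) = 19/4
Step 2: cell (0,1) = 235/48
Full grid after step 2:
  157/36 235/48 1283/240 211/36
  13/3 119/25 253/50 1133/240
  53/12 33/8 153/40 4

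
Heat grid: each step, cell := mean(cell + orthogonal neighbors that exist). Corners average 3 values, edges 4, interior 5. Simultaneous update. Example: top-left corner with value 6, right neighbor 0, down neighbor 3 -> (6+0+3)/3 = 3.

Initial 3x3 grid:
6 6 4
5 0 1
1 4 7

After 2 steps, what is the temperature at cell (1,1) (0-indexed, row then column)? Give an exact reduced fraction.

Step 1: cell (1,1) = 16/5
Step 2: cell (1,1) = 81/25
Full grid after step 2:
  38/9 62/15 32/9
  19/5 81/25 52/15
  28/9 203/60 10/3

Answer: 81/25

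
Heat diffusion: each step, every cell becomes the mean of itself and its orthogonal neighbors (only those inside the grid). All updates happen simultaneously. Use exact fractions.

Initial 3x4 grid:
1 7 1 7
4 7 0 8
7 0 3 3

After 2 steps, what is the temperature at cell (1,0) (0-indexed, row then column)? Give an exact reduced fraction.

Step 1: cell (1,0) = 19/4
Step 2: cell (1,0) = 961/240
Full grid after step 2:
  17/4 307/80 1013/240 163/36
  961/240 102/25 343/100 183/40
  38/9 781/240 853/240 32/9

Answer: 961/240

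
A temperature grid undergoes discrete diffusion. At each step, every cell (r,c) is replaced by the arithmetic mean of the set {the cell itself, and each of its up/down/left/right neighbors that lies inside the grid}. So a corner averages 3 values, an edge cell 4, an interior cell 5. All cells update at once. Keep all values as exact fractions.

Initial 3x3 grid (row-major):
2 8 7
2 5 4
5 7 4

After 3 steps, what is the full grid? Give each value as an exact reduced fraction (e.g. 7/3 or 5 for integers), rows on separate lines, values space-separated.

Answer: 209/45 36167/7200 5851/1080
32467/7200 9961/2000 18871/3600
9967/2160 70109/14400 3719/720

Derivation:
After step 1:
  4 11/2 19/3
  7/2 26/5 5
  14/3 21/4 5
After step 2:
  13/3 631/120 101/18
  521/120 489/100 323/60
  161/36 1207/240 61/12
After step 3:
  209/45 36167/7200 5851/1080
  32467/7200 9961/2000 18871/3600
  9967/2160 70109/14400 3719/720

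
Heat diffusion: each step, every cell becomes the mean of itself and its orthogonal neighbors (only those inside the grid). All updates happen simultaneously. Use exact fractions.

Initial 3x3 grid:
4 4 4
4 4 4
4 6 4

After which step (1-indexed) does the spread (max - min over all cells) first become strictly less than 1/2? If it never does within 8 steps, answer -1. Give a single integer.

Step 1: max=14/3, min=4, spread=2/3
Step 2: max=547/120, min=4, spread=67/120
Step 3: max=4757/1080, min=407/100, spread=1807/5400
  -> spread < 1/2 first at step 3
Step 4: max=1885963/432000, min=11161/2700, spread=33401/144000
Step 5: max=16781933/3888000, min=1123391/270000, spread=3025513/19440000
Step 6: max=6685726867/1555200000, min=60355949/14400000, spread=53531/497664
Step 7: max=399280925849/93312000000, min=16343116051/3888000000, spread=450953/5971968
Step 8: max=23903783560603/5598720000000, min=1967248610519/466560000000, spread=3799043/71663616

Answer: 3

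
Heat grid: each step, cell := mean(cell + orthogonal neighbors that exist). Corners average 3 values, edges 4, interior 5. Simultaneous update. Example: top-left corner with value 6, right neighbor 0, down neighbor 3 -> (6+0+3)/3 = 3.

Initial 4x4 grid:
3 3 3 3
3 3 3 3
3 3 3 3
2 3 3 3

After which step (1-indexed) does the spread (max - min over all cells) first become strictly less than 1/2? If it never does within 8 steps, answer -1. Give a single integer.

Answer: 1

Derivation:
Step 1: max=3, min=8/3, spread=1/3
  -> spread < 1/2 first at step 1
Step 2: max=3, min=49/18, spread=5/18
Step 3: max=3, min=607/216, spread=41/216
Step 4: max=3, min=18397/6480, spread=1043/6480
Step 5: max=3, min=557647/194400, spread=25553/194400
Step 6: max=53921/18000, min=16824541/5832000, spread=645863/5832000
Step 7: max=359029/120000, min=507238309/174960000, spread=16225973/174960000
Step 8: max=161299/54000, min=15268922017/5248800000, spread=409340783/5248800000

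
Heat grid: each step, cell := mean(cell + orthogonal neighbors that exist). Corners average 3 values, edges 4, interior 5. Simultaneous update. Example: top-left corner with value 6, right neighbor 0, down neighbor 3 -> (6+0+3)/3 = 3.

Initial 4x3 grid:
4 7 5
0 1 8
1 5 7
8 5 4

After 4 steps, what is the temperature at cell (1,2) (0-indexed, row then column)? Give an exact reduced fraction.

Answer: 213143/43200

Derivation:
Step 1: cell (1,2) = 21/4
Step 2: cell (1,2) = 1327/240
Step 3: cell (1,2) = 7133/1440
Step 4: cell (1,2) = 213143/43200
Full grid after step 4:
  97807/25920 756547/172800 124537/25920
  10373/2700 306659/72000 213143/43200
  8587/2160 9099/2000 42503/8640
  56513/12960 26873/5760 16507/3240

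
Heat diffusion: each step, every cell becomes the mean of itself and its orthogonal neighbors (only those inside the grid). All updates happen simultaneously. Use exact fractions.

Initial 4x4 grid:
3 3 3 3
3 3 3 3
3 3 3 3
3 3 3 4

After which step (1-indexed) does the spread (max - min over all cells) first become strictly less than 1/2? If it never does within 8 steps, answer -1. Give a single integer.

Answer: 1

Derivation:
Step 1: max=10/3, min=3, spread=1/3
  -> spread < 1/2 first at step 1
Step 2: max=59/18, min=3, spread=5/18
Step 3: max=689/216, min=3, spread=41/216
Step 4: max=20483/6480, min=3, spread=1043/6480
Step 5: max=608753/194400, min=3, spread=25553/194400
Step 6: max=18167459/5832000, min=54079/18000, spread=645863/5832000
Step 7: max=542521691/174960000, min=360971/120000, spread=16225973/174960000
Step 8: max=16223877983/5248800000, min=162701/54000, spread=409340783/5248800000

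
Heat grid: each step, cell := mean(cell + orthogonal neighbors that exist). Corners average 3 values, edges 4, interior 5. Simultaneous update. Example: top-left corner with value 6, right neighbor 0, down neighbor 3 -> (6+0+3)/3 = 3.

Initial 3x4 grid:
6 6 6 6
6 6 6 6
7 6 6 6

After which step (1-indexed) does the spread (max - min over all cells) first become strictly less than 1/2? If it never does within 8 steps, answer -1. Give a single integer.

Step 1: max=19/3, min=6, spread=1/3
  -> spread < 1/2 first at step 1
Step 2: max=113/18, min=6, spread=5/18
Step 3: max=1337/216, min=6, spread=41/216
Step 4: max=159737/25920, min=6, spread=4217/25920
Step 5: max=9540349/1555200, min=43279/7200, spread=38417/311040
Step 6: max=571072211/93312000, min=866597/144000, spread=1903471/18662400
Step 7: max=34193309089/5598720000, min=26035759/4320000, spread=18038617/223948800
Step 8: max=2048807382851/335923200000, min=2345726759/388800000, spread=883978523/13436928000

Answer: 1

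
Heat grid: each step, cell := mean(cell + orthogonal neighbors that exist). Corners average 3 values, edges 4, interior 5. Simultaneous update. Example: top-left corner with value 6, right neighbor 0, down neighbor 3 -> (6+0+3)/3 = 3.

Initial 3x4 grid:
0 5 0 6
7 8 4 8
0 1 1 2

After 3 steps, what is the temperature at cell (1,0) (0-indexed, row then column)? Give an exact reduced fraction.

Step 1: cell (1,0) = 15/4
Step 2: cell (1,0) = 185/48
Step 3: cell (1,0) = 51239/14400
Full grid after step 3:
  553/144 1153/300 7393/1800 577/135
  51239/14400 22351/6000 11503/3000 14761/3600
  1421/432 11561/3600 12311/3600 3971/1080

Answer: 51239/14400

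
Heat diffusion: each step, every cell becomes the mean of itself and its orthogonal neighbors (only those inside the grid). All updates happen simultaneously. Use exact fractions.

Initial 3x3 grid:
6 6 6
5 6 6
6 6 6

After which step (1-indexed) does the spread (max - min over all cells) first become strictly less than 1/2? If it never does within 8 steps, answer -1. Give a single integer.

Step 1: max=6, min=17/3, spread=1/3
  -> spread < 1/2 first at step 1
Step 2: max=6, min=1373/240, spread=67/240
Step 3: max=1193/200, min=12523/2160, spread=1807/10800
Step 4: max=32039/5400, min=5026037/864000, spread=33401/288000
Step 5: max=3196609/540000, min=45426067/7776000, spread=3025513/38880000
Step 6: max=170044051/28800000, min=18197473133/3110400000, spread=53531/995328
Step 7: max=45864883949/7776000000, min=1093711074151/186624000000, spread=450953/11943936
Step 8: max=5497711389481/933120000000, min=65675736439397/11197440000000, spread=3799043/143327232

Answer: 1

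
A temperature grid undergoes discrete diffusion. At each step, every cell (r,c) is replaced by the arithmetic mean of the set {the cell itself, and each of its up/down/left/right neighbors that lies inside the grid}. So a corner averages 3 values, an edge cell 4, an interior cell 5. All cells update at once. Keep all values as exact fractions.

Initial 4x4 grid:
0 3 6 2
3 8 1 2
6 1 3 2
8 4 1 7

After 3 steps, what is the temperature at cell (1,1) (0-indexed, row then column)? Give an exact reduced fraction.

Step 1: cell (1,1) = 16/5
Step 2: cell (1,1) = 201/50
Step 3: cell (1,1) = 1677/500
Full grid after step 3:
  101/30 8567/2400 21893/7200 683/216
  3159/800 1677/500 10183/3000 19973/7200
  9829/2400 2011/500 1823/600 4561/1440
  208/45 3113/800 5197/1440 3283/1080

Answer: 1677/500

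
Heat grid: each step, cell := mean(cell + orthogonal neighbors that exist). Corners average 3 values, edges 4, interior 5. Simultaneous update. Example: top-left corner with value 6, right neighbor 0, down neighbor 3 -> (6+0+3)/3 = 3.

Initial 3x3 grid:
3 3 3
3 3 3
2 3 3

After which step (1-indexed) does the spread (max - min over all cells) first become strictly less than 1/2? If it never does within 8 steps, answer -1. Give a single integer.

Step 1: max=3, min=8/3, spread=1/3
  -> spread < 1/2 first at step 1
Step 2: max=3, min=49/18, spread=5/18
Step 3: max=3, min=607/216, spread=41/216
Step 4: max=1069/360, min=36749/12960, spread=347/2592
Step 5: max=10643/3600, min=2225863/777600, spread=2921/31104
Step 6: max=1270517/432000, min=134139461/46656000, spread=24611/373248
Step 7: max=28503259/9720000, min=8079357967/2799360000, spread=207329/4478976
Step 8: max=1516398401/518400000, min=485854847549/167961600000, spread=1746635/53747712

Answer: 1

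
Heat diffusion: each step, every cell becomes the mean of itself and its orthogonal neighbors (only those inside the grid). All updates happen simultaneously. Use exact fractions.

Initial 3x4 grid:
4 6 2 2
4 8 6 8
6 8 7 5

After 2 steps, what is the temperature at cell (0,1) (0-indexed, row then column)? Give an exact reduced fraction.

Step 1: cell (0,1) = 5
Step 2: cell (0,1) = 301/60
Full grid after step 2:
  91/18 301/60 24/5 53/12
  677/120 607/100 567/100 1327/240
  25/4 523/80 1597/240 221/36

Answer: 301/60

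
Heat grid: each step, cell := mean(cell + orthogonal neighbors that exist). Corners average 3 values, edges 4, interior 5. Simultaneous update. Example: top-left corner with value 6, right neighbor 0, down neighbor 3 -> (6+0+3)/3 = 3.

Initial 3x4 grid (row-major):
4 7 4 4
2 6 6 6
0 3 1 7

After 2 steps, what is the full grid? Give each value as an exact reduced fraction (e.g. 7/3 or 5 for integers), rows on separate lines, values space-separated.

Answer: 151/36 589/120 593/120 47/9
69/20 403/100 493/100 1181/240
43/18 793/240 961/240 44/9

Derivation:
After step 1:
  13/3 21/4 21/4 14/3
  3 24/5 23/5 23/4
  5/3 5/2 17/4 14/3
After step 2:
  151/36 589/120 593/120 47/9
  69/20 403/100 493/100 1181/240
  43/18 793/240 961/240 44/9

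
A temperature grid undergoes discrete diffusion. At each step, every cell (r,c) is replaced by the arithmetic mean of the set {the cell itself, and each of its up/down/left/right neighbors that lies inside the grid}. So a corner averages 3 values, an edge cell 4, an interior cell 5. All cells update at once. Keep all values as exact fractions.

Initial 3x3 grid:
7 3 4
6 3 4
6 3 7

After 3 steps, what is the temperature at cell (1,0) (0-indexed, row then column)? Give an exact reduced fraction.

Answer: 35243/7200

Derivation:
Step 1: cell (1,0) = 11/2
Step 2: cell (1,0) = 589/120
Step 3: cell (1,0) = 35243/7200
Full grid after step 3:
  10223/2160 21587/4800 9043/2160
  35243/7200 6733/1500 31493/7200
  3491/720 67811/14400 9613/2160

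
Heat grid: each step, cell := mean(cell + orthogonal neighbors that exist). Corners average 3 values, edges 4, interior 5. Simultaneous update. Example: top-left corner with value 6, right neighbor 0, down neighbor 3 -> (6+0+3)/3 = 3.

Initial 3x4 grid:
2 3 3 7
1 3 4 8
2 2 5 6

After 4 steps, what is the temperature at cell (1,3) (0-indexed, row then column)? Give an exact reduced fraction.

Step 1: cell (1,3) = 25/4
Step 2: cell (1,3) = 1391/240
Step 3: cell (1,3) = 76669/14400
Step 4: cell (1,3) = 4384391/864000
Full grid after step 4:
  14261/5400 115949/36000 153799/36000 213893/43200
  138001/54000 581257/180000 1544239/360000 4384391/864000
  171307/64800 699319/216000 931919/216000 647929/129600

Answer: 4384391/864000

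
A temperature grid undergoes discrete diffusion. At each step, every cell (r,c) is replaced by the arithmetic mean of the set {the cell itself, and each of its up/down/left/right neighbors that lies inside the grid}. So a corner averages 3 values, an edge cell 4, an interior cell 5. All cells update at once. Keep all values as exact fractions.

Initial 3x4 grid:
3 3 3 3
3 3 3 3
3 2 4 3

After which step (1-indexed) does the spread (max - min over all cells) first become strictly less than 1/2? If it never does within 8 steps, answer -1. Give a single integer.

Step 1: max=10/3, min=8/3, spread=2/3
Step 2: max=47/15, min=43/15, spread=4/15
  -> spread < 1/2 first at step 2
Step 3: max=422/135, min=388/135, spread=34/135
Step 4: max=33241/10800, min=31559/10800, spread=841/5400
Step 5: max=37247/12150, min=35653/12150, spread=797/6075
Step 6: max=23714393/7776000, min=22941607/7776000, spread=386393/3888000
Step 7: max=212764223/69984000, min=207139777/69984000, spread=2812223/34992000
Step 8: max=16983077629/5598720000, min=16609242371/5598720000, spread=186917629/2799360000

Answer: 2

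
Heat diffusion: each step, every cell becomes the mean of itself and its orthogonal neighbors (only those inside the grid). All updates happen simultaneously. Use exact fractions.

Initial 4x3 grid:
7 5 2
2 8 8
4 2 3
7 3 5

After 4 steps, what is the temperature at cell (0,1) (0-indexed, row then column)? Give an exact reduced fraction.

Step 1: cell (0,1) = 11/2
Step 2: cell (0,1) = 121/24
Step 3: cell (0,1) = 1471/288
Step 4: cell (0,1) = 430321/86400
Full grid after step 4:
  12841/2592 430321/86400 1085/216
  3197/675 5407/1125 69061/14400
  24181/5400 320663/72000 194123/43200
  111151/25920 739567/172800 111001/25920

Answer: 430321/86400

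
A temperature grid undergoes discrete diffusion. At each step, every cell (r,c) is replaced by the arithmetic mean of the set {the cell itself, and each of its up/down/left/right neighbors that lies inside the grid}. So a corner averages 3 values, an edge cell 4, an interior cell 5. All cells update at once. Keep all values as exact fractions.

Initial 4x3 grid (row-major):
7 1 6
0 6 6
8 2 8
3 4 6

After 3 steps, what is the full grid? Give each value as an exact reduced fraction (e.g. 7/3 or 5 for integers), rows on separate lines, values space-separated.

Answer: 835/216 5521/1200 499/108
15923/3600 4283/1000 18973/3600
4961/1200 10021/2000 6011/1200
1109/240 22069/4800 3857/720

Derivation:
After step 1:
  8/3 5 13/3
  21/4 3 13/2
  13/4 28/5 11/2
  5 15/4 6
After step 2:
  155/36 15/4 95/18
  85/24 507/100 29/6
  191/40 211/50 59/10
  4 407/80 61/12
After step 3:
  835/216 5521/1200 499/108
  15923/3600 4283/1000 18973/3600
  4961/1200 10021/2000 6011/1200
  1109/240 22069/4800 3857/720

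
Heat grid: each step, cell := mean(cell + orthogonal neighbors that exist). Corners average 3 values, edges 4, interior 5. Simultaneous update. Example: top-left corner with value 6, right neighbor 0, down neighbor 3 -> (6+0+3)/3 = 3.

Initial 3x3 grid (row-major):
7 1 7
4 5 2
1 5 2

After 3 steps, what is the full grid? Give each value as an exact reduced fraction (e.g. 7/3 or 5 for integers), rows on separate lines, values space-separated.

Answer: 2903/720 14797/3600 1033/270
56713/14400 11003/3000 13447/3600
3817/1080 51313/14400 2423/720

Derivation:
After step 1:
  4 5 10/3
  17/4 17/5 4
  10/3 13/4 3
After step 2:
  53/12 59/15 37/9
  899/240 199/50 103/30
  65/18 779/240 41/12
After step 3:
  2903/720 14797/3600 1033/270
  56713/14400 11003/3000 13447/3600
  3817/1080 51313/14400 2423/720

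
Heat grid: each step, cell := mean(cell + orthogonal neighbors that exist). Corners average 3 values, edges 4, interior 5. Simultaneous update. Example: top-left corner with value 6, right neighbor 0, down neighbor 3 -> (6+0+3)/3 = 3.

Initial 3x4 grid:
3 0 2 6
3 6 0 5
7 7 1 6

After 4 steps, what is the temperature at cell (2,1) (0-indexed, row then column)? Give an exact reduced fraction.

Step 1: cell (2,1) = 21/4
Step 2: cell (2,1) = 1057/240
Step 3: cell (2,1) = 1243/288
Step 4: cell (2,1) = 175013/43200
Full grid after step 4:
  3293/960 46271/14400 28289/8640 87197/25920
  658637/172800 266119/72000 252629/72000 24991/6912
  110911/25920 175013/43200 11203/2880 32639/8640

Answer: 175013/43200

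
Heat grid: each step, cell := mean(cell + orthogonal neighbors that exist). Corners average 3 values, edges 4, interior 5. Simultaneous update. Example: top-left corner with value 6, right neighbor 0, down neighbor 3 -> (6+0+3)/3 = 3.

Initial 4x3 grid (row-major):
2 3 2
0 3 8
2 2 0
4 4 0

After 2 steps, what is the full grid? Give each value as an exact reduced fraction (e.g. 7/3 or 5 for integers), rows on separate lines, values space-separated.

Answer: 71/36 117/40 121/36
517/240 129/50 797/240
557/240 62/25 557/240
47/18 281/120 19/9

Derivation:
After step 1:
  5/3 5/2 13/3
  7/4 16/5 13/4
  2 11/5 5/2
  10/3 5/2 4/3
After step 2:
  71/36 117/40 121/36
  517/240 129/50 797/240
  557/240 62/25 557/240
  47/18 281/120 19/9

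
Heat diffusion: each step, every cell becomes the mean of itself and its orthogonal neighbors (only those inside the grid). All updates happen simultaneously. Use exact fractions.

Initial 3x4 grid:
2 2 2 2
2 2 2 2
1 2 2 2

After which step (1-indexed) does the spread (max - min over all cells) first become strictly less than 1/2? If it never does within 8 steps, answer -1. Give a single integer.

Answer: 1

Derivation:
Step 1: max=2, min=5/3, spread=1/3
  -> spread < 1/2 first at step 1
Step 2: max=2, min=31/18, spread=5/18
Step 3: max=2, min=391/216, spread=41/216
Step 4: max=2, min=47623/25920, spread=4217/25920
Step 5: max=14321/7200, min=2901251/1555200, spread=38417/311040
Step 6: max=285403/144000, min=175423789/93312000, spread=1903471/18662400
Step 7: max=8524241/4320000, min=10596450911/5598720000, spread=18038617/223948800
Step 8: max=764673241/388800000, min=638578217149/335923200000, spread=883978523/13436928000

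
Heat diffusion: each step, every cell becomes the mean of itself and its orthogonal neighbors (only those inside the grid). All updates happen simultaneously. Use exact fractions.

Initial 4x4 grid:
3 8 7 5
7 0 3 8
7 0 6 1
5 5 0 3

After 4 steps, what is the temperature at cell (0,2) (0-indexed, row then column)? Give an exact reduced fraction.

Step 1: cell (0,2) = 23/4
Step 2: cell (0,2) = 1303/240
Step 3: cell (0,2) = 36049/7200
Step 4: cell (0,2) = 1063603/216000
Full grid after step 4:
  20561/4320 340937/72000 1063603/216000 9977/2025
  160591/36000 17633/4000 24098/5625 970333/216000
  456413/108000 171427/45000 670031/180000 30773/8640
  64093/16200 399653/108000 68981/21600 211109/64800

Answer: 1063603/216000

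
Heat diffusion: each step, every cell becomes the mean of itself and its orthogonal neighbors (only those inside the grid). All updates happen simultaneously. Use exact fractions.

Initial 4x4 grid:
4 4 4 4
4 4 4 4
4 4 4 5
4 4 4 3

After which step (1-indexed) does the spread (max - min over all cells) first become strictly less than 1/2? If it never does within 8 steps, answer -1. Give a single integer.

Step 1: max=17/4, min=15/4, spread=1/2
Step 2: max=329/80, min=47/12, spread=47/240
  -> spread < 1/2 first at step 2
Step 3: max=9809/2400, min=9499/2400, spread=31/240
Step 4: max=87689/21600, min=95531/24000, spread=17111/216000
Step 5: max=8743073/2160000, min=861811/216000, spread=124963/2160000
Step 6: max=78610553/19440000, min=17262637/4320000, spread=1857373/38880000
Step 7: max=3767027/933120, min=155414183/38880000, spread=2317913/58320000
Step 8: max=70582205489/17496000000, min=23332186753/5832000000, spread=58564523/1749600000

Answer: 2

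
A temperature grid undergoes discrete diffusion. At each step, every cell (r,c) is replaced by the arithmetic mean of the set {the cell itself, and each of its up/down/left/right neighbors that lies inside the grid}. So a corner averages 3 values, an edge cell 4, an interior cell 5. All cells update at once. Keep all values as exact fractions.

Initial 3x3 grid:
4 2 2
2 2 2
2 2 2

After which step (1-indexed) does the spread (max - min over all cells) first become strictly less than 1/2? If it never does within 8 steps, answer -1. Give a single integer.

Answer: 3

Derivation:
Step 1: max=8/3, min=2, spread=2/3
Step 2: max=23/9, min=2, spread=5/9
Step 3: max=257/108, min=2, spread=41/108
  -> spread < 1/2 first at step 3
Step 4: max=15091/6480, min=371/180, spread=347/1296
Step 5: max=884537/388800, min=3757/1800, spread=2921/15552
Step 6: max=52484539/23328000, min=457483/216000, spread=24611/186624
Step 7: max=3118082033/1399680000, min=10376741/4860000, spread=207329/2239488
Step 8: max=185991552451/83980800000, min=557201599/259200000, spread=1746635/26873856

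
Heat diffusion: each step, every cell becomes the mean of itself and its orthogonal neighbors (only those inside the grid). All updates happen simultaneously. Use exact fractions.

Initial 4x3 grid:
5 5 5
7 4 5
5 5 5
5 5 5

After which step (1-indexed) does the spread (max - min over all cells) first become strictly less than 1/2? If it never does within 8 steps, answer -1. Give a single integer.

Answer: 3

Derivation:
Step 1: max=17/3, min=19/4, spread=11/12
Step 2: max=1297/240, min=29/6, spread=137/240
Step 3: max=5681/1080, min=2359/480, spread=1493/4320
  -> spread < 1/2 first at step 3
Step 4: max=224207/43200, min=23831/4800, spread=152/675
Step 5: max=8010443/1555200, min=107893/21600, spread=242147/1555200
Step 6: max=199154417/38880000, min=10828409/2160000, spread=848611/7776000
Step 7: max=28600529207/5598720000, min=260529469/51840000, spread=92669311/1119744000
Step 8: max=1711585142053/335923200000, min=47001504673/9331200000, spread=781238953/13436928000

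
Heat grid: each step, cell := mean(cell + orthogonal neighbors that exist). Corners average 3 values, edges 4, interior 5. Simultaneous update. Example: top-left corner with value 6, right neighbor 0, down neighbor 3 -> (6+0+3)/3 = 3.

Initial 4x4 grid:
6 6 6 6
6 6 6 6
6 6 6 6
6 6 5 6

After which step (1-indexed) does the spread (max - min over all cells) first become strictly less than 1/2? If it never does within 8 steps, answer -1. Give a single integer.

Answer: 1

Derivation:
Step 1: max=6, min=17/3, spread=1/3
  -> spread < 1/2 first at step 1
Step 2: max=6, min=689/120, spread=31/120
Step 3: max=6, min=6269/1080, spread=211/1080
Step 4: max=6, min=631157/108000, spread=16843/108000
Step 5: max=53921/9000, min=5693357/972000, spread=130111/972000
Step 6: max=3232841/540000, min=171317633/29160000, spread=3255781/29160000
Step 7: max=3228893/540000, min=5148446309/874800000, spread=82360351/874800000
Step 8: max=580693559/97200000, min=154712683109/26244000000, spread=2074577821/26244000000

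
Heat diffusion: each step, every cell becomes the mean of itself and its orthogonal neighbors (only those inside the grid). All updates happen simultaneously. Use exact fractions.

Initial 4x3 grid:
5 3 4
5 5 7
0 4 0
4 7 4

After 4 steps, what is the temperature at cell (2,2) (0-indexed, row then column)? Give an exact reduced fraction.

Answer: 169331/43200

Derivation:
Step 1: cell (2,2) = 15/4
Step 2: cell (2,2) = 877/240
Step 3: cell (2,2) = 5747/1440
Step 4: cell (2,2) = 169331/43200
Full grid after step 4:
  106739/25920 244589/57600 109489/25920
  87029/21600 32223/8000 179183/43200
  82303/21600 283577/72000 169331/43200
  19853/5184 659929/172800 20327/5184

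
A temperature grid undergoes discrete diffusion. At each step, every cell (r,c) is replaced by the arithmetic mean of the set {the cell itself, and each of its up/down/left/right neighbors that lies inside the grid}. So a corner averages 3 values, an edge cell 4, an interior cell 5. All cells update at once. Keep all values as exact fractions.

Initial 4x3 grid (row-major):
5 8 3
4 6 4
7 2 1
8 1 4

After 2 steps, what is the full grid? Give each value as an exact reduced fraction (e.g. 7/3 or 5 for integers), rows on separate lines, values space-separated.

Answer: 50/9 629/120 14/3
1273/240 227/50 321/80
1169/240 399/100 233/80
43/9 869/240 17/6

Derivation:
After step 1:
  17/3 11/2 5
  11/2 24/5 7/2
  21/4 17/5 11/4
  16/3 15/4 2
After step 2:
  50/9 629/120 14/3
  1273/240 227/50 321/80
  1169/240 399/100 233/80
  43/9 869/240 17/6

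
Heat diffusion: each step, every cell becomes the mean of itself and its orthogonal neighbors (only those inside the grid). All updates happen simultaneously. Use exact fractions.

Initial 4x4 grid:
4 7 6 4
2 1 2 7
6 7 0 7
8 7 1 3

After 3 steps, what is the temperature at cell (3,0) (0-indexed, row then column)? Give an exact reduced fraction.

Step 1: cell (3,0) = 7
Step 2: cell (3,0) = 37/6
Step 3: cell (3,0) = 1937/360
Full grid after step 3:
  9113/2160 30047/7200 32479/7200 5111/1080
  3859/900 5047/1200 12263/3000 31999/7200
  251/50 4381/1000 24169/6000 28303/7200
  1937/360 5869/1200 14339/3600 8299/2160

Answer: 1937/360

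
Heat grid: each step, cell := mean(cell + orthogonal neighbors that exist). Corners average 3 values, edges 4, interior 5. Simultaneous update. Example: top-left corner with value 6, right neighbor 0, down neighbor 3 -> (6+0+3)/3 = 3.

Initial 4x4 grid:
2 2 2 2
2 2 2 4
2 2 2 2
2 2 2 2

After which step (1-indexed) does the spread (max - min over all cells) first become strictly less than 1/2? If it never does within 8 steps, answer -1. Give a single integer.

Answer: 3

Derivation:
Step 1: max=8/3, min=2, spread=2/3
Step 2: max=151/60, min=2, spread=31/60
Step 3: max=1291/540, min=2, spread=211/540
  -> spread < 1/2 first at step 3
Step 4: max=124843/54000, min=2, spread=16843/54000
Step 5: max=1110643/486000, min=9079/4500, spread=130111/486000
Step 6: max=32802367/14580000, min=547159/270000, spread=3255781/14580000
Step 7: max=975153691/437400000, min=551107/270000, spread=82360351/437400000
Step 8: max=28995316891/13122000000, min=99706441/48600000, spread=2074577821/13122000000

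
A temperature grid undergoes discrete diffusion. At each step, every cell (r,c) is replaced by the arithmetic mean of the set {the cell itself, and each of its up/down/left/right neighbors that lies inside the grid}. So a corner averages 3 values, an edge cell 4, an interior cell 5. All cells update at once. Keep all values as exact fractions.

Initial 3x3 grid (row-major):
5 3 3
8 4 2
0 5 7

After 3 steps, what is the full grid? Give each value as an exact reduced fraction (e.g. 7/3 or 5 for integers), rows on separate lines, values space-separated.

Answer: 2351/540 19241/4800 8239/2160
62273/14400 1049/250 14137/3600
9449/2160 2527/600 2251/540

Derivation:
After step 1:
  16/3 15/4 8/3
  17/4 22/5 4
  13/3 4 14/3
After step 2:
  40/9 323/80 125/36
  1099/240 102/25 59/15
  151/36 87/20 38/9
After step 3:
  2351/540 19241/4800 8239/2160
  62273/14400 1049/250 14137/3600
  9449/2160 2527/600 2251/540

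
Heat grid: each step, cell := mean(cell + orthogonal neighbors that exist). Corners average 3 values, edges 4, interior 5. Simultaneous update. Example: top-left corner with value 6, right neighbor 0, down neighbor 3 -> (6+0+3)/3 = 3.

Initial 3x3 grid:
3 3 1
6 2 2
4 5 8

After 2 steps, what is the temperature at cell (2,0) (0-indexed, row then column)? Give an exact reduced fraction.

Step 1: cell (2,0) = 5
Step 2: cell (2,0) = 9/2
Full grid after step 2:
  10/3 237/80 5/2
  327/80 88/25 277/80
  9/2 367/80 13/3

Answer: 9/2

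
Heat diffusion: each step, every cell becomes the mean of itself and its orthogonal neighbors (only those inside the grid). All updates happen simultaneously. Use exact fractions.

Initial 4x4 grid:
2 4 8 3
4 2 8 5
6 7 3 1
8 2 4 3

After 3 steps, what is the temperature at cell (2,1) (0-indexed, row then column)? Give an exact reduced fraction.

Step 1: cell (2,1) = 4
Step 2: cell (2,1) = 251/50
Step 3: cell (2,1) = 3373/750
Full grid after step 3:
  911/216 31577/7200 35393/7200 2633/540
  31037/7200 14017/3000 6833/1500 32663/7200
  35861/7200 3373/750 12869/3000 26863/7200
  133/27 34031/7200 27223/7200 3743/1080

Answer: 3373/750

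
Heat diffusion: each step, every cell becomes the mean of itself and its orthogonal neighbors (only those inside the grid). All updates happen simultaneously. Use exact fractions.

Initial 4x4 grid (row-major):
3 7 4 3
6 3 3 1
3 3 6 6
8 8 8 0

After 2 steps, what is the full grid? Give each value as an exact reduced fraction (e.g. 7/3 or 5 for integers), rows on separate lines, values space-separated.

After step 1:
  16/3 17/4 17/4 8/3
  15/4 22/5 17/5 13/4
  5 23/5 26/5 13/4
  19/3 27/4 11/2 14/3
After step 2:
  40/9 547/120 437/120 61/18
  1109/240 102/25 41/10 377/120
  1181/240 519/100 439/100 491/120
  217/36 1391/240 1327/240 161/36

Answer: 40/9 547/120 437/120 61/18
1109/240 102/25 41/10 377/120
1181/240 519/100 439/100 491/120
217/36 1391/240 1327/240 161/36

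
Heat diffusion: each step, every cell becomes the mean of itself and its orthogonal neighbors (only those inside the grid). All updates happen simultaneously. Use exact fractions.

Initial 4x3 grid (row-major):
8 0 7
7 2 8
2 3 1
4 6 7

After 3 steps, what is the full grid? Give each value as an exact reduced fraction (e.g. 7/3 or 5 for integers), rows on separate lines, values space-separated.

After step 1:
  5 17/4 5
  19/4 4 9/2
  4 14/5 19/4
  4 5 14/3
After step 2:
  14/3 73/16 55/12
  71/16 203/50 73/16
  311/80 411/100 1003/240
  13/3 247/60 173/36
After step 3:
  41/9 7149/1600 329/72
  10231/2400 8693/2000 3477/800
  10061/2400 3053/750 31783/7200
  329/80 15629/3600 9433/2160

Answer: 41/9 7149/1600 329/72
10231/2400 8693/2000 3477/800
10061/2400 3053/750 31783/7200
329/80 15629/3600 9433/2160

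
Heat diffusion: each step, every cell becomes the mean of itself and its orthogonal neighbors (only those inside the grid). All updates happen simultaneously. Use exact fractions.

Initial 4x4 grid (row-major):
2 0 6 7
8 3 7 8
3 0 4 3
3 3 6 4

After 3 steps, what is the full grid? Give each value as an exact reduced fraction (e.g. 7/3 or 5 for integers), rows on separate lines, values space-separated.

Answer: 7661/2160 28493/7200 11839/2400 4097/720
12559/3600 23063/6000 9531/2000 407/75
1339/400 7111/2000 25439/6000 4369/900
2317/720 2723/800 28427/7200 1897/432

Derivation:
After step 1:
  10/3 11/4 5 7
  4 18/5 28/5 25/4
  7/2 13/5 4 19/4
  3 3 17/4 13/3
After step 2:
  121/36 881/240 407/80 73/12
  433/120 371/100 489/100 59/10
  131/40 167/50 106/25 29/6
  19/6 257/80 187/48 40/9
After step 3:
  7661/2160 28493/7200 11839/2400 4097/720
  12559/3600 23063/6000 9531/2000 407/75
  1339/400 7111/2000 25439/6000 4369/900
  2317/720 2723/800 28427/7200 1897/432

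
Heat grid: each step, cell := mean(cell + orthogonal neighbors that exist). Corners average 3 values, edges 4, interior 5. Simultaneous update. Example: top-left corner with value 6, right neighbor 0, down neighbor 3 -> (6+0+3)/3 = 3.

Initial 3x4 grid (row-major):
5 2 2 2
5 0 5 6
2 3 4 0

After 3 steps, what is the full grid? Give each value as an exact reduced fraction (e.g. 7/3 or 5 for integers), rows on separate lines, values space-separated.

Answer: 113/36 3539/1200 682/225 6749/2160
2713/900 18107/6000 9071/3000 45773/14400
1309/432 20759/7200 21899/7200 3427/1080

Derivation:
After step 1:
  4 9/4 11/4 10/3
  3 3 17/5 13/4
  10/3 9/4 3 10/3
After step 2:
  37/12 3 44/15 28/9
  10/3 139/50 77/25 799/240
  103/36 139/48 719/240 115/36
After step 3:
  113/36 3539/1200 682/225 6749/2160
  2713/900 18107/6000 9071/3000 45773/14400
  1309/432 20759/7200 21899/7200 3427/1080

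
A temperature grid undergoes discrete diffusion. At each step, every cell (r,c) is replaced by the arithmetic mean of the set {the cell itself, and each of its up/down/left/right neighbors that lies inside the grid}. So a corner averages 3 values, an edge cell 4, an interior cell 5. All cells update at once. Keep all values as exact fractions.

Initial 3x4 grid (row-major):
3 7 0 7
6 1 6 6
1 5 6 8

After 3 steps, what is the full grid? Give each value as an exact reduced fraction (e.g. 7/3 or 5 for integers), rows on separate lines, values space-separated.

After step 1:
  16/3 11/4 5 13/3
  11/4 5 19/5 27/4
  4 13/4 25/4 20/3
After step 2:
  65/18 217/48 953/240 193/36
  205/48 351/100 134/25 431/80
  10/3 37/8 599/120 59/9
After step 3:
  893/216 28103/7200 34583/7200 5299/1080
  53011/14400 3343/750 1161/250 27197/4800
  587/144 823/200 19379/3600 12193/2160

Answer: 893/216 28103/7200 34583/7200 5299/1080
53011/14400 3343/750 1161/250 27197/4800
587/144 823/200 19379/3600 12193/2160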